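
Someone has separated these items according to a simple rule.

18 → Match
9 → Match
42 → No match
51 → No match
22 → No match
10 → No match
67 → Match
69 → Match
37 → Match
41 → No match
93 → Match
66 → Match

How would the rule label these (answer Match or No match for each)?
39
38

Match, Match

The simplest hypothesis consistent with all the labels is: digit sum ≥ 7.
39 → digit sum 3+9 = 12 → Match.
38 → digit sum 3+8 = 11 → Match.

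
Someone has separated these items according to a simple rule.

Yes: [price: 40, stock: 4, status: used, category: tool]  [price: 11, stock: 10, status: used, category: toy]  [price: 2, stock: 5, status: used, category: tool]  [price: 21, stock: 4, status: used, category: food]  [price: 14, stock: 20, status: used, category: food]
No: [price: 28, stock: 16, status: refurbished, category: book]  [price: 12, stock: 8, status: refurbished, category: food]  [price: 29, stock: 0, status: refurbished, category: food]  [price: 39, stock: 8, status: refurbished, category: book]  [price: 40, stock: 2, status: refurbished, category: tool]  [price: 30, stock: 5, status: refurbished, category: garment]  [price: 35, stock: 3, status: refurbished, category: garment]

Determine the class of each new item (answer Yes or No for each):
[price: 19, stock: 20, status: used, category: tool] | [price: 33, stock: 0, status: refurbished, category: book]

Yes, No

One predicate separates the groups cleanly: status is used.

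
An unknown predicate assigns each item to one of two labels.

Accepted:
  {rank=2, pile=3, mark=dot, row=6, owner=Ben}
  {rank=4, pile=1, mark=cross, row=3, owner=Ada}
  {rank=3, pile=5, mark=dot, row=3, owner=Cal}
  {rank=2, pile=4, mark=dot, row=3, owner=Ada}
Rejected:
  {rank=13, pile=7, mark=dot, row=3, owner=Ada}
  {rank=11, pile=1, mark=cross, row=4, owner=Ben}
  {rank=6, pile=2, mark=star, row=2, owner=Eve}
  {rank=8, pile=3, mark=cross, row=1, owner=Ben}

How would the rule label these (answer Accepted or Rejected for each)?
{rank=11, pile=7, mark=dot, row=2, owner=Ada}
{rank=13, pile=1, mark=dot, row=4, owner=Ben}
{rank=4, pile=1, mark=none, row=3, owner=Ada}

Rejected, Rejected, Accepted

One predicate separates the groups cleanly: rank ≤ 4.
{rank=11, pile=7, mark=dot, row=2, owner=Ada}: rank = 11, does not pass → Rejected.
{rank=13, pile=1, mark=dot, row=4, owner=Ben}: rank = 13, does not pass → Rejected.
{rank=4, pile=1, mark=none, row=3, owner=Ada}: rank = 4, passes → Accepted.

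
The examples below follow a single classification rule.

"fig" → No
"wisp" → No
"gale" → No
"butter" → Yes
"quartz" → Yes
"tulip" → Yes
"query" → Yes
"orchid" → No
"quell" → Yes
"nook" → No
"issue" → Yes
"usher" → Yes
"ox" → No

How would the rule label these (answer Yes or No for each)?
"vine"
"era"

'Yes' ⟺ contains 'u'.
"vine" — no 'u', hence No. "era" — no 'u', hence No.

No, No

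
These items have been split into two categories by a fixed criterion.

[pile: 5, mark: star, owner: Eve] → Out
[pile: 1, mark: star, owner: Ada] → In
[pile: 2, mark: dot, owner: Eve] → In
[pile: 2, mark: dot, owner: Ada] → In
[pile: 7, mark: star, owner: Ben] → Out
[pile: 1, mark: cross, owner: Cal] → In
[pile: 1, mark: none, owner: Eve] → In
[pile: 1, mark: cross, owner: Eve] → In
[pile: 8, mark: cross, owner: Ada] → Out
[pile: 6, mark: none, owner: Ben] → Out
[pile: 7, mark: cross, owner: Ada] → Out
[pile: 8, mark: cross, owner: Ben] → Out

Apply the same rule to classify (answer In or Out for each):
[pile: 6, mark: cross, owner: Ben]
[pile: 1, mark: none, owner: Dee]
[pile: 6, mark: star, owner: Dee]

Out, In, Out

The distinguishing property — pile ≤ 2 — holds for all the 'In' cases and none of the 'Out' cases.
[pile: 6, mark: cross, owner: Ben]: pile = 6 — does not fit, so Out.
[pile: 1, mark: none, owner: Dee]: pile = 1 — meets the rule, so In.
[pile: 6, mark: star, owner: Dee]: pile = 6 — does not fit, so Out.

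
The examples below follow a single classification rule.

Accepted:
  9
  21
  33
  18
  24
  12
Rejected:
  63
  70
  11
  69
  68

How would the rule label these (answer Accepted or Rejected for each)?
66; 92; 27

Rejected, Rejected, Accepted

The distinguishing property — multiple of 3 AND at most 33 — holds for all the 'Accepted' cases and none of the 'Rejected' cases.
Rejected: 66, since 66 = 3·22, 66 > 33.
Rejected: 92, since 92 = 3·30 + 2, 92 > 33.
Accepted: 27, since 27 = 3·9, 27 ≤ 33.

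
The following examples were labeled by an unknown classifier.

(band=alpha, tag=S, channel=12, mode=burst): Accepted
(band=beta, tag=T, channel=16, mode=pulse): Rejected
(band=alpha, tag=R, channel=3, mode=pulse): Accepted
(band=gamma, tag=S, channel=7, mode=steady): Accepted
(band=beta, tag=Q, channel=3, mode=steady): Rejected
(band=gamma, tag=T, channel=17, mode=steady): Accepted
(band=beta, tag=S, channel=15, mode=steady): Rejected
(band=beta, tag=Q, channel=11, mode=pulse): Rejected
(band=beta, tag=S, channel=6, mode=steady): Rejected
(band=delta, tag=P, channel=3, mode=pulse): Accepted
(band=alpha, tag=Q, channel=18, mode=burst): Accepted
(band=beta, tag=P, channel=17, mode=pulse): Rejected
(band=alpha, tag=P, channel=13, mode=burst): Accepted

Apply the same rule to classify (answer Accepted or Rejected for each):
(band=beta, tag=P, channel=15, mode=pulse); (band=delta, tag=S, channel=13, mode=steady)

Rejected, Accepted

The common property of the 'Accepted' items is: band is not beta. No 'Rejected' item has it.
(band=beta, tag=P, channel=15, mode=pulse): band is beta, does not fit → Rejected.
(band=delta, tag=S, channel=13, mode=steady): band is delta, fits → Accepted.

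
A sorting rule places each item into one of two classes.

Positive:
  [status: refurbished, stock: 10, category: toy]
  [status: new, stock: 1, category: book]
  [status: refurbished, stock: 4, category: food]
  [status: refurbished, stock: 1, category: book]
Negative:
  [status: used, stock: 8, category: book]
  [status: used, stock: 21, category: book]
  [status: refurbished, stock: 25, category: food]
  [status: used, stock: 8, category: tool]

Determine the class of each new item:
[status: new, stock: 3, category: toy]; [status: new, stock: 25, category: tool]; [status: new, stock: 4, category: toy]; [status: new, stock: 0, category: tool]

The pattern is that an item is 'Positive' exactly when: category is toy OR stock ≤ 4.
[status: new, stock: 3, category: toy]: category is toy, stock = 3 — matches, so Positive.
[status: new, stock: 25, category: tool]: category is tool, stock = 25 — does not satisfy this, so Negative.
[status: new, stock: 4, category: toy]: category is toy, stock = 4 — matches, so Positive.
[status: new, stock: 0, category: tool]: category is tool, stock = 0 — matches, so Positive.

Positive, Negative, Positive, Positive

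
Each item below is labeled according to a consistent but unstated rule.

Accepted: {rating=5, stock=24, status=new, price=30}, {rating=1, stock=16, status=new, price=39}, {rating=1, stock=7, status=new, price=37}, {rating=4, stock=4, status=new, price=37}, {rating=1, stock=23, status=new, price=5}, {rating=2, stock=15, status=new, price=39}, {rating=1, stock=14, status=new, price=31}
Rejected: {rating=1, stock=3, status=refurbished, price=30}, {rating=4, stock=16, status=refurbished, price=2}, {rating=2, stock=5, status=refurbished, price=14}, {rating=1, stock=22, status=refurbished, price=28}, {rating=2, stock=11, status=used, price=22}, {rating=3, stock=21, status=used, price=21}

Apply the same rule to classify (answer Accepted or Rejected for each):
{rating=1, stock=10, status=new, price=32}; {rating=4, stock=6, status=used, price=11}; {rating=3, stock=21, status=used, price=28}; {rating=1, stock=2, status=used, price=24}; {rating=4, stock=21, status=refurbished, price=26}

The simplest hypothesis consistent with all the labels is: status is new.

Accepted, Rejected, Rejected, Rejected, Rejected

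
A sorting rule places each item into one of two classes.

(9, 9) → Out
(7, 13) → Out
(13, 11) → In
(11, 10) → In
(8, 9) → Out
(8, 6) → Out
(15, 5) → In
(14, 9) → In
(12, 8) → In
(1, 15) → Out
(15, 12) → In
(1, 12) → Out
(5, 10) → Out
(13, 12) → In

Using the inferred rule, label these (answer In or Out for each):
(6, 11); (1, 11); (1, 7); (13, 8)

The common property of the 'In' items is: first ≥ 10. No 'Out' item has it.
(6, 11): first 6, doesn't qualify → Out. (1, 11): first 1, doesn't qualify → Out. (1, 7): first 1, doesn't qualify → Out. (13, 8): first 13, qualifies → In.

Out, Out, Out, In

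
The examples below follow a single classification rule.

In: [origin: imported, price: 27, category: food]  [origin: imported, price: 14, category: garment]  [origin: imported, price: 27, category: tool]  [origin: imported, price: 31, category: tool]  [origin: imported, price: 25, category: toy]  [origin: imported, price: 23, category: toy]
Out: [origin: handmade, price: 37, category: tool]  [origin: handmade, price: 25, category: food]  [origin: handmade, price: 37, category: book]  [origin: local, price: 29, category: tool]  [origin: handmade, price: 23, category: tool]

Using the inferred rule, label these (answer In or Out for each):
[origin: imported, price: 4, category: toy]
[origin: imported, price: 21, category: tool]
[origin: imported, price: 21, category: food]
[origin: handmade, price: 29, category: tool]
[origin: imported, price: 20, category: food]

One predicate separates the groups cleanly: origin is imported.

In, In, In, Out, In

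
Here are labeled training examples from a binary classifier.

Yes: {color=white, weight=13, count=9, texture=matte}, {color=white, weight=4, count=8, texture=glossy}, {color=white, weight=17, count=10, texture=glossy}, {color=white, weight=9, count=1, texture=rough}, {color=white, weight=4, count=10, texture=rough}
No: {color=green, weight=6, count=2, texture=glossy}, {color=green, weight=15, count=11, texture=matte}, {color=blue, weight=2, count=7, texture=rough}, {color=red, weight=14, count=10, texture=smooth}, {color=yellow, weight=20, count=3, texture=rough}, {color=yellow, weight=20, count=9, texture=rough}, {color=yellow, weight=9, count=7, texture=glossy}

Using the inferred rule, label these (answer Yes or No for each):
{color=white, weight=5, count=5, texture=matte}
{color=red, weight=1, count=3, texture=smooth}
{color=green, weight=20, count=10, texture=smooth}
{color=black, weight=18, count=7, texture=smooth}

'Yes' ⟺ color is white.
{color=white, weight=5, count=5, texture=matte} → color is white → Yes. {color=red, weight=1, count=3, texture=smooth} → color is red → No. {color=green, weight=20, count=10, texture=smooth} → color is green → No. {color=black, weight=18, count=7, texture=smooth} → color is black → No.

Yes, No, No, No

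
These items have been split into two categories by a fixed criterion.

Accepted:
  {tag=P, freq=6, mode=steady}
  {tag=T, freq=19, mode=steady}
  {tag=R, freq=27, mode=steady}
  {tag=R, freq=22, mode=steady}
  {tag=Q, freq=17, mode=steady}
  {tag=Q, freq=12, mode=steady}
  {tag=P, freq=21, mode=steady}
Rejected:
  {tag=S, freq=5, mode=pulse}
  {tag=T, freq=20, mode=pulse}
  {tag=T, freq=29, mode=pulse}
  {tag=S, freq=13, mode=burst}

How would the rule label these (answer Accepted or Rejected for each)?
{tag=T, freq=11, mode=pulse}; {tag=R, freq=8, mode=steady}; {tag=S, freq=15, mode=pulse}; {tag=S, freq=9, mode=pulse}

The distinguishing property — mode is steady — holds for all the 'Accepted' cases and none of the 'Rejected' cases.
{tag=T, freq=11, mode=pulse} — mode is pulse, hence Rejected. {tag=R, freq=8, mode=steady} — mode is steady, hence Accepted. {tag=S, freq=15, mode=pulse} — mode is pulse, hence Rejected. {tag=S, freq=9, mode=pulse} — mode is pulse, hence Rejected.

Rejected, Accepted, Rejected, Rejected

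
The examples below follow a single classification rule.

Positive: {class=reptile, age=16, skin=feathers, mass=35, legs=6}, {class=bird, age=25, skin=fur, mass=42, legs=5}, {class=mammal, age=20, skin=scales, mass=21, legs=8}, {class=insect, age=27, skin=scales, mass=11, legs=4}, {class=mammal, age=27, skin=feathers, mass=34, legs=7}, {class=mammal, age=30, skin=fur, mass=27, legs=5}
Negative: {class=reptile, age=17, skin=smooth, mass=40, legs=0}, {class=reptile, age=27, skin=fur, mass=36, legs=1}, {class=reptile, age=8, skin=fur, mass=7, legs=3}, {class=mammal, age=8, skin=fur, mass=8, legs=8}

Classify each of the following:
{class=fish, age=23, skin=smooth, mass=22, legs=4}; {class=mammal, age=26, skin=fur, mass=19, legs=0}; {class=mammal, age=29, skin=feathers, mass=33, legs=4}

Positive, Negative, Positive

One predicate separates the groups cleanly: age ≥ 16 AND legs ≥ 3.
{class=fish, age=23, skin=smooth, mass=22, legs=4}: Positive (age = 23, legs = 4).
{class=mammal, age=26, skin=fur, mass=19, legs=0}: Negative (age = 26, legs = 0).
{class=mammal, age=29, skin=feathers, mass=33, legs=4}: Positive (age = 29, legs = 4).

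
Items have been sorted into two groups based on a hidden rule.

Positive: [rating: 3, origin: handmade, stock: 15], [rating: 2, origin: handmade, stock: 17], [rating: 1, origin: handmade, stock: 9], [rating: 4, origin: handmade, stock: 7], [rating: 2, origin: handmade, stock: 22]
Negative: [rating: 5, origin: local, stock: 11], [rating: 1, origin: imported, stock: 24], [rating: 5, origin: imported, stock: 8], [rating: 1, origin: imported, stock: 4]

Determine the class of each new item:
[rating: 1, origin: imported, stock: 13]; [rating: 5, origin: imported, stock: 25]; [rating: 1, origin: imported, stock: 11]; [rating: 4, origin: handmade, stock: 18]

Negative, Negative, Negative, Positive

A rule that fits every label: origin is handmade — true of each 'Positive' example, false of each 'Negative' one.
[rating: 1, origin: imported, stock: 13] → origin is imported → Negative.
[rating: 5, origin: imported, stock: 25] → origin is imported → Negative.
[rating: 1, origin: imported, stock: 11] → origin is imported → Negative.
[rating: 4, origin: handmade, stock: 18] → origin is handmade → Positive.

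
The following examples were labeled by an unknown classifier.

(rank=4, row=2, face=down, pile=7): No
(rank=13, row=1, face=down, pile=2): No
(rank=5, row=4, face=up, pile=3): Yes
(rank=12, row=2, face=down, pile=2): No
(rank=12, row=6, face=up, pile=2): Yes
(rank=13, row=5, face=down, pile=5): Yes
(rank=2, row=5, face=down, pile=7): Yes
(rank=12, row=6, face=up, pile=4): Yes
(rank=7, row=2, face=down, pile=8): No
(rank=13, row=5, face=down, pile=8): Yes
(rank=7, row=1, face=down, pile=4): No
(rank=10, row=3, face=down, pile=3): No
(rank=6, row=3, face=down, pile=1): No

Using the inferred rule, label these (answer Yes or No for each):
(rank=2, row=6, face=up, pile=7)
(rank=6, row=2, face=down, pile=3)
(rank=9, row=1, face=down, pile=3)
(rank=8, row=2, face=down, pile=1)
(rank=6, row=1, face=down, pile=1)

Yes, No, No, No, No

The simplest hypothesis consistent with all the labels is: row ≥ 4.
Yes: (rank=2, row=6, face=up, pile=7), since row = 6. No: (rank=6, row=2, face=down, pile=3), since row = 2. No: (rank=9, row=1, face=down, pile=3), since row = 1. No: (rank=8, row=2, face=down, pile=1), since row = 2. No: (rank=6, row=1, face=down, pile=1), since row = 1.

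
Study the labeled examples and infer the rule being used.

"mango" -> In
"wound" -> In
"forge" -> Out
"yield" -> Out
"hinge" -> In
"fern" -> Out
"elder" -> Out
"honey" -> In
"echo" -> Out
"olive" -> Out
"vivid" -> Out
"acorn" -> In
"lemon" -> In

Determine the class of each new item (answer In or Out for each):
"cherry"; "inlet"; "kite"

The rule appears to be: odd length AND contains 'n'.

Out, In, Out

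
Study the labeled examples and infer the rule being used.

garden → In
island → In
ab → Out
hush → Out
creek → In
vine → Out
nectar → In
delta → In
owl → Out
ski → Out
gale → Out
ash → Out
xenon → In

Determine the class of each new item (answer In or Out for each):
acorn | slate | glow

In, In, Out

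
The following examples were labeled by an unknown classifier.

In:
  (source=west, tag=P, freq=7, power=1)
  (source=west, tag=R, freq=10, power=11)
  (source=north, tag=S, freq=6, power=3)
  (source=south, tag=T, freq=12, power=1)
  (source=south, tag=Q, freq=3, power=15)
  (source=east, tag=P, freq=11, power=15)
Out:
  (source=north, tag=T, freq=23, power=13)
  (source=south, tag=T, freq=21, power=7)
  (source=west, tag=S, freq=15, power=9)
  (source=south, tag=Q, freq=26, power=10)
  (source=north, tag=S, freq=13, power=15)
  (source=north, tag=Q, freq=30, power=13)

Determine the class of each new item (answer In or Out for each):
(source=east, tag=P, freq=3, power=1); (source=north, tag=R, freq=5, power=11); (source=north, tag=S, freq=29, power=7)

In, In, Out

'In' ⟺ freq ≤ 12.
(source=east, tag=P, freq=3, power=1) — freq = 3, hence In. (source=north, tag=R, freq=5, power=11) — freq = 5, hence In. (source=north, tag=S, freq=29, power=7) — freq = 29, hence Out.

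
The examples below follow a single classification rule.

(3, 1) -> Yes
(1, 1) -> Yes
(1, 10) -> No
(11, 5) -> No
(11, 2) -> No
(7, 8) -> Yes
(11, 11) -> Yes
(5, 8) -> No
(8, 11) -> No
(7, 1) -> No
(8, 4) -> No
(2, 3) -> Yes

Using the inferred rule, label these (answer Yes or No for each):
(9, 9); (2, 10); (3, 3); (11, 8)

One predicate separates the groups cleanly: |first − second| ≤ 2.
(9, 9) → |9−9| = 0 → Yes. (2, 10) → |2−10| = 8 → No. (3, 3) → |3−3| = 0 → Yes. (11, 8) → |11−8| = 3 → No.

Yes, No, Yes, No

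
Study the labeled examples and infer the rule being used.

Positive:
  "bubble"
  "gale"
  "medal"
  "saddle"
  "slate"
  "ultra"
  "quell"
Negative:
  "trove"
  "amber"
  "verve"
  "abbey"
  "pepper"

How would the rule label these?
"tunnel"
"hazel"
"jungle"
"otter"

Positive, Positive, Positive, Negative

Looking at the examples, the only property every 'Positive' case has and every 'Negative' case lacks is: contains 'l'.
"tunnel": has 'l', fits → Positive. "hazel": has 'l', fits → Positive. "jungle": has 'l', fits → Positive. "otter": no 'l', fails this test → Negative.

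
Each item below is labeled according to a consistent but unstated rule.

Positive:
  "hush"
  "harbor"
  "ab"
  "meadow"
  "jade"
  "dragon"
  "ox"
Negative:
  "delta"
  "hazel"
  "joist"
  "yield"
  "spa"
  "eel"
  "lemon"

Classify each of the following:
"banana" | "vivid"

Positive, Negative

The simplest hypothesis consistent with all the labels is: even length.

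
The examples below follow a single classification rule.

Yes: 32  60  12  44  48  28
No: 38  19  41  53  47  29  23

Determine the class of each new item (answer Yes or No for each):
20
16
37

The common property of the 'Yes' items is: multiple of 4. No 'No' item has it.
20 → 20 = 4·5 → Yes. 16 → 16 = 4·4 → Yes. 37 → 37 = 4·9 + 1 → No.

Yes, Yes, No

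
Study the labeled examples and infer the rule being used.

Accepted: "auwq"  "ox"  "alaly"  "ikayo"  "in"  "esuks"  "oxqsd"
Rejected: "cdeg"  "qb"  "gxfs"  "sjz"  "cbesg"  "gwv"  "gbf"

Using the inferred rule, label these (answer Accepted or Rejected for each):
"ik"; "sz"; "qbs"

Checking candidate rules against both groups, what survives is: starts with a vowel.
"ik": Accepted (starts with 'i').
"sz": Rejected (starts with 's').
"qbs": Rejected (starts with 'q').

Accepted, Rejected, Rejected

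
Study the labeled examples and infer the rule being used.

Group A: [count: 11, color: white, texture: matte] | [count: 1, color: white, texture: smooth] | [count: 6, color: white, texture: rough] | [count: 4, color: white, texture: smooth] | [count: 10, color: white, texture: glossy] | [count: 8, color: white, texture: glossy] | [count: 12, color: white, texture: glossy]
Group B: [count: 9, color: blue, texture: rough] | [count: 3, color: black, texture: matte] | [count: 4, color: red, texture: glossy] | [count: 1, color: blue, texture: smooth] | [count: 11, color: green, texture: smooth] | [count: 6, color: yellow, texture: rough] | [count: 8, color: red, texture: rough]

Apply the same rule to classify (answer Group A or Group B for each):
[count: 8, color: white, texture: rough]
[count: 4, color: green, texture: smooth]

The simplest hypothesis consistent with all the labels is: color is white.

Group A, Group B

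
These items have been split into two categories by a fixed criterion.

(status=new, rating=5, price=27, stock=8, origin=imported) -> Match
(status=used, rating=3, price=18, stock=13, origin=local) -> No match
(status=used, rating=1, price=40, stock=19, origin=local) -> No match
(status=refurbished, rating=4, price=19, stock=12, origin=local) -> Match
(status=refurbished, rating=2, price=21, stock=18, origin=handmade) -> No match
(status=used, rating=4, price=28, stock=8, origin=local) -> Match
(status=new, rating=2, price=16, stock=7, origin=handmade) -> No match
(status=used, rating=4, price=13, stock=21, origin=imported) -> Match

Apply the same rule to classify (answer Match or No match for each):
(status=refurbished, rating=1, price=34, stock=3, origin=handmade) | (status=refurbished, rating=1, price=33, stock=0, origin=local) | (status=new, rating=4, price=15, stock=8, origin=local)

All 'Match' examples share one property — rating ≥ 4 — and every 'No match' example lacks it.
No match: (status=refurbished, rating=1, price=34, stock=3, origin=handmade), since rating = 1.
No match: (status=refurbished, rating=1, price=33, stock=0, origin=local), since rating = 1.
Match: (status=new, rating=4, price=15, stock=8, origin=local), since rating = 4.

No match, No match, Match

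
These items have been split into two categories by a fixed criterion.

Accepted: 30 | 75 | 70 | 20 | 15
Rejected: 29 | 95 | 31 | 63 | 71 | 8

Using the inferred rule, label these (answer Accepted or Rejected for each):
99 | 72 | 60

Every 'Accepted' example satisfies: multiple of 5 AND at most 75. None of the 'Rejected' examples do.
99: 99 = 5·19 + 4, 99 > 75, doesn't qualify → Rejected.
72: 72 = 5·14 + 2, 72 ≤ 75, doesn't qualify → Rejected.
60: 60 = 5·12, 60 ≤ 75, has this property → Accepted.

Rejected, Rejected, Accepted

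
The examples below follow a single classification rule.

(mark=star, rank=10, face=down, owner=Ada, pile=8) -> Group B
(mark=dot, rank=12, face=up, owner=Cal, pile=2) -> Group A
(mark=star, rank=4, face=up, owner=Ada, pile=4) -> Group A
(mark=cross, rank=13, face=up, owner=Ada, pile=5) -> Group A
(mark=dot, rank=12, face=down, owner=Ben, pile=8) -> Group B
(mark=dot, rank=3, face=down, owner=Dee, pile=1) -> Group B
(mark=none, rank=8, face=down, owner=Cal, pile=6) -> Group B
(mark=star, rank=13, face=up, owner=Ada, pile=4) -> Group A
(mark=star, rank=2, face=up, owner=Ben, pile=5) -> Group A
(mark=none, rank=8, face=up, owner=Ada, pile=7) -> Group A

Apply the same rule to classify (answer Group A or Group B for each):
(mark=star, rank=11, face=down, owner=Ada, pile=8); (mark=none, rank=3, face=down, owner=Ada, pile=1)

The pattern is that an item is 'Group A' exactly when: face is up.
(mark=star, rank=11, face=down, owner=Ada, pile=8): Group B (face is down). (mark=none, rank=3, face=down, owner=Ada, pile=1): Group B (face is down).

Group B, Group B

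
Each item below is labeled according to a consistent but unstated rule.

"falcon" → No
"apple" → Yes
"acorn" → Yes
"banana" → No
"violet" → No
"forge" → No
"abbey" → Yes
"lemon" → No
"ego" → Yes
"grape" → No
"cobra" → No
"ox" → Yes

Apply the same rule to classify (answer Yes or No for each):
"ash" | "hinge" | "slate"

All 'Yes' examples share one property — starts with a vowel — and every 'No' example lacks it.

Yes, No, No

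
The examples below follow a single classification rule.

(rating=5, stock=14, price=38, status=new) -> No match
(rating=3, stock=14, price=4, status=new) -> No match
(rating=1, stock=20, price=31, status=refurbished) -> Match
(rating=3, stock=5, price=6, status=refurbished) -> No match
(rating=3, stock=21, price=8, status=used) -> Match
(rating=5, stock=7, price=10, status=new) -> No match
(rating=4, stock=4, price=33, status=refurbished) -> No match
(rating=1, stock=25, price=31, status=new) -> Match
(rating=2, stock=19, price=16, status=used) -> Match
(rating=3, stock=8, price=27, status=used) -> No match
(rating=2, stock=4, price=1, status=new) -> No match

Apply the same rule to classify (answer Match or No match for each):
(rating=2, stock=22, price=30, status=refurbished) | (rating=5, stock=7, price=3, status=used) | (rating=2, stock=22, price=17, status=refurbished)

Match, No match, Match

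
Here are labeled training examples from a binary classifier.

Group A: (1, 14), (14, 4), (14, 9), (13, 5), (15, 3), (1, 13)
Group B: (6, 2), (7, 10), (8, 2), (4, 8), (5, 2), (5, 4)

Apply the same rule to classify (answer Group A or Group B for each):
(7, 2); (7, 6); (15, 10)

The distinguishing property — max ≥ 13 — holds for all the 'Group A' cases and none of the 'Group B' cases.
Group B: (7, 2), since max 7. Group B: (7, 6), since max 7. Group A: (15, 10), since max 15.

Group B, Group B, Group A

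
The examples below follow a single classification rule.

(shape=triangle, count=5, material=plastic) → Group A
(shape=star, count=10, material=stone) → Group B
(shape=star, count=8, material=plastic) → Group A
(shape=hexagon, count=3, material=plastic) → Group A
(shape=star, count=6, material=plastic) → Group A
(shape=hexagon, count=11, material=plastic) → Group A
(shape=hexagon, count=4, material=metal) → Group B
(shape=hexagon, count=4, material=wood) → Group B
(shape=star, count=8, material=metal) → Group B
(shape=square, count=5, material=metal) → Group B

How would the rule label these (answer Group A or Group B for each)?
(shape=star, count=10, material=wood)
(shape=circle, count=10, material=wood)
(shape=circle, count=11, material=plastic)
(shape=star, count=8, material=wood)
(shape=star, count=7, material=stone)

Group B, Group B, Group A, Group B, Group B

The pattern is that an item is 'Group A' exactly when: material is plastic.
Group B: (shape=star, count=10, material=wood), since material is wood.
Group B: (shape=circle, count=10, material=wood), since material is wood.
Group A: (shape=circle, count=11, material=plastic), since material is plastic.
Group B: (shape=star, count=8, material=wood), since material is wood.
Group B: (shape=star, count=7, material=stone), since material is stone.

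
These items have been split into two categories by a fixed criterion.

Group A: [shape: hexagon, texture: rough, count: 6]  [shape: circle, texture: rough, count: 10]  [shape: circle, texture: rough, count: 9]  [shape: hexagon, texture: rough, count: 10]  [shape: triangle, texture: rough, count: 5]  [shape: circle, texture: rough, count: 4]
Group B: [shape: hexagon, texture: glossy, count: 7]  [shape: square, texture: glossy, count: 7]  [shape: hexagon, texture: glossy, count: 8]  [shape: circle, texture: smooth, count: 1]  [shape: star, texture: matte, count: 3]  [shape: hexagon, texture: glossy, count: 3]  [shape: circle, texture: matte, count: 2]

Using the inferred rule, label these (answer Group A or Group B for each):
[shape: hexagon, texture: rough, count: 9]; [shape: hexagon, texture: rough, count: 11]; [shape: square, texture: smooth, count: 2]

The simplest hypothesis consistent with all the labels is: texture is rough.

Group A, Group A, Group B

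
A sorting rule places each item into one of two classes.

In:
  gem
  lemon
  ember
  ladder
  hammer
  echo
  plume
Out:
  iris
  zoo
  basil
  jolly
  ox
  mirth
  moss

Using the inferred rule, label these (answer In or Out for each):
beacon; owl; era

In, Out, In

A rule that fits every label: contains 'e' — true of each 'In' example, false of each 'Out' one.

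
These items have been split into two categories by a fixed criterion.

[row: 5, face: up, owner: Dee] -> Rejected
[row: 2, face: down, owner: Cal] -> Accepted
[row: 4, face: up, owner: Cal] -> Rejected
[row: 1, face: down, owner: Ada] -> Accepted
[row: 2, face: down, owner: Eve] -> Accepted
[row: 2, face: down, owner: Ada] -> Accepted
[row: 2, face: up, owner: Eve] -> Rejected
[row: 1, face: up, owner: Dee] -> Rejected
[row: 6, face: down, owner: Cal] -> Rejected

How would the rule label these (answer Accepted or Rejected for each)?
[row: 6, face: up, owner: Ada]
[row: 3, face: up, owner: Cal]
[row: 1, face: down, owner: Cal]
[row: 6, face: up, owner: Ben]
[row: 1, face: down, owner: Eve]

The common property of the 'Accepted' items is: face is down AND row ≤ 2. No 'Rejected' item has it.
[row: 6, face: up, owner: Ada]: face is up, row = 6 — does not satisfy this, so Rejected.
[row: 3, face: up, owner: Cal]: face is up, row = 3 — does not satisfy this, so Rejected.
[row: 1, face: down, owner: Cal]: face is down, row = 1 — has this property, so Accepted.
[row: 6, face: up, owner: Ben]: face is up, row = 6 — does not satisfy this, so Rejected.
[row: 1, face: down, owner: Eve]: face is down, row = 1 — has this property, so Accepted.

Rejected, Rejected, Accepted, Rejected, Accepted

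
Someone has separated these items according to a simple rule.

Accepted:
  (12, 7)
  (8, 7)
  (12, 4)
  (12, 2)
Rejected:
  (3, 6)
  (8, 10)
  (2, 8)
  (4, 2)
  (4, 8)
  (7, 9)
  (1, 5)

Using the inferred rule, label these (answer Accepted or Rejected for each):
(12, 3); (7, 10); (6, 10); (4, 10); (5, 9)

Accepted, Rejected, Rejected, Rejected, Rejected

'Accepted' ⟺ first > second AND sum ≥ 9.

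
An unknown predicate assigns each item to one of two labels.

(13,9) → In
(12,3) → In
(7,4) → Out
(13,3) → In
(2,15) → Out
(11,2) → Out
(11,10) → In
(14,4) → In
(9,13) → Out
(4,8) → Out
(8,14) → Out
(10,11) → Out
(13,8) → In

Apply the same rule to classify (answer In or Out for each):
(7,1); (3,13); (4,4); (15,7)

Out, Out, Out, In

'In' ⟺ first > second AND sum ≥ 15.
(7,1): 7 > 1, 7+1 = 8 — does not satisfy this, so Out. (3,13): 3 < 13, 3+13 = 16 — does not satisfy this, so Out. (4,4): 4 = 4, 4+4 = 8 — does not satisfy this, so Out. (15,7): 15 > 7, 15+7 = 22 — has this property, so In.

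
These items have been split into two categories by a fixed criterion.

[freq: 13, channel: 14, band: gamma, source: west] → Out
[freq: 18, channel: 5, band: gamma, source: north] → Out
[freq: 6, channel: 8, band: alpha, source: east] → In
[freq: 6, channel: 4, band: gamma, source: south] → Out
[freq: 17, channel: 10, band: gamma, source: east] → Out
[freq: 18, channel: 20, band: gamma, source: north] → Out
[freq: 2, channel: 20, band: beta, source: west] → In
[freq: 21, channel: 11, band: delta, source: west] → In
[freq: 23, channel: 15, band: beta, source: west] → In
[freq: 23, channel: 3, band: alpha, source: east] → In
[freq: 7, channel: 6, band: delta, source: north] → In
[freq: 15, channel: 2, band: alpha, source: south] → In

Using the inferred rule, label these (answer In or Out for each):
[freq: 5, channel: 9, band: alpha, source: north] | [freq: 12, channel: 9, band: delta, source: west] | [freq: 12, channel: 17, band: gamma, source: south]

'In' ⟺ band is not gamma.
[freq: 5, channel: 9, band: alpha, source: north]: In (band is alpha). [freq: 12, channel: 9, band: delta, source: west]: In (band is delta). [freq: 12, channel: 17, band: gamma, source: south]: Out (band is gamma).

In, In, Out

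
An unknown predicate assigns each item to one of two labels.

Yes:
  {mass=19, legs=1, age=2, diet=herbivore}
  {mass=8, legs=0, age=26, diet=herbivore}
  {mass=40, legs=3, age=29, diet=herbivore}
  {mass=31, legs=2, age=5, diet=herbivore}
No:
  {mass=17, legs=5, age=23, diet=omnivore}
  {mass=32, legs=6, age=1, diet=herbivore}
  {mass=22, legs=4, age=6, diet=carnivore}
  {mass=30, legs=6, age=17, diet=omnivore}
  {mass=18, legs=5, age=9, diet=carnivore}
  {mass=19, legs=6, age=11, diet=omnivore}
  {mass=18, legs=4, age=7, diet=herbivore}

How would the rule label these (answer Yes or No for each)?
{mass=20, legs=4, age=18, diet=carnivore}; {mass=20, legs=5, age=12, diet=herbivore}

No, No

A rule that fits every label: legs ≤ 3 — true of each 'Yes' example, false of each 'No' one.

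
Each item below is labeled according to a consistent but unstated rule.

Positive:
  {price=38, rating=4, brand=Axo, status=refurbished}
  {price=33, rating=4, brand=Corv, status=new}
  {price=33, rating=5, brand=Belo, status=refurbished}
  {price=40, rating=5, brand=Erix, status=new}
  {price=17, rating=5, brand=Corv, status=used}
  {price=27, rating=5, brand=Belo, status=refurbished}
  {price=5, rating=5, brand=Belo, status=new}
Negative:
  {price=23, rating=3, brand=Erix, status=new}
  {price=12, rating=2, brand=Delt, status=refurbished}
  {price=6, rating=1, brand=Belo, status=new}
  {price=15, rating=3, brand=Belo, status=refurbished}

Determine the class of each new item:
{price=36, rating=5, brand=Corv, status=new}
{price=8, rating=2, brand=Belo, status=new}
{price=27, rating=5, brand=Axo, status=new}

Positive, Negative, Positive

The pattern is that an item is 'Positive' exactly when: rating ≥ 4.
{price=36, rating=5, brand=Corv, status=new}: rating = 5 — meets the rule, so Positive. {price=8, rating=2, brand=Belo, status=new}: rating = 2 — lacks this property, so Negative. {price=27, rating=5, brand=Axo, status=new}: rating = 5 — meets the rule, so Positive.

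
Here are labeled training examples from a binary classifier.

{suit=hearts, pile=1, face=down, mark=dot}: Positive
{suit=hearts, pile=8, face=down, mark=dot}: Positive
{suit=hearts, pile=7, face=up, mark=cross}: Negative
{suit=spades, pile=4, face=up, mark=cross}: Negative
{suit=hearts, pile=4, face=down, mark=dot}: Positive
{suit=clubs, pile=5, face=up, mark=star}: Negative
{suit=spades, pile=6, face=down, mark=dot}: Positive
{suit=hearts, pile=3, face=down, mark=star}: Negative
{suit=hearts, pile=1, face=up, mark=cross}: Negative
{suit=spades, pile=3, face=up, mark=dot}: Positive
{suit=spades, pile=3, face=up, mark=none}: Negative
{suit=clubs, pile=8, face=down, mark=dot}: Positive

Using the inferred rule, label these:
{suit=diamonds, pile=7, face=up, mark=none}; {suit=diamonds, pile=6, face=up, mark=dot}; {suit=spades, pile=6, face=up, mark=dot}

All 'Positive' examples share one property — mark is dot — and every 'Negative' example lacks it.
{suit=diamonds, pile=7, face=up, mark=none} — mark is none, hence Negative.
{suit=diamonds, pile=6, face=up, mark=dot} — mark is dot, hence Positive.
{suit=spades, pile=6, face=up, mark=dot} — mark is dot, hence Positive.

Negative, Positive, Positive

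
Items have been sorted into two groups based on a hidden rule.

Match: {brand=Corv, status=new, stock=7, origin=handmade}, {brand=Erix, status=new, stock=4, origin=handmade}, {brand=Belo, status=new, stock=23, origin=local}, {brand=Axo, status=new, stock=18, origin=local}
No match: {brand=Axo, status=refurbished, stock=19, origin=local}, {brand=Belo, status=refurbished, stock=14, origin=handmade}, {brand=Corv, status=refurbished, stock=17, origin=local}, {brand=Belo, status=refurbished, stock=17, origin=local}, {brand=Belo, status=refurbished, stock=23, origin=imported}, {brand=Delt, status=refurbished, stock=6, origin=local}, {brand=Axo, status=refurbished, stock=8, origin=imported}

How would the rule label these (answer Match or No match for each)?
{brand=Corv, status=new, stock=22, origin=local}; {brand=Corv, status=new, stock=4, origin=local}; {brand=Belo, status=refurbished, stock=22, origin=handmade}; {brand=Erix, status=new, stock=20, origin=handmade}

The pattern is that an item is 'Match' exactly when: status is new.
{brand=Corv, status=new, stock=22, origin=local} — status is new, hence Match.
{brand=Corv, status=new, stock=4, origin=local} — status is new, hence Match.
{brand=Belo, status=refurbished, stock=22, origin=handmade} — status is refurbished, hence No match.
{brand=Erix, status=new, stock=20, origin=handmade} — status is new, hence Match.

Match, Match, No match, Match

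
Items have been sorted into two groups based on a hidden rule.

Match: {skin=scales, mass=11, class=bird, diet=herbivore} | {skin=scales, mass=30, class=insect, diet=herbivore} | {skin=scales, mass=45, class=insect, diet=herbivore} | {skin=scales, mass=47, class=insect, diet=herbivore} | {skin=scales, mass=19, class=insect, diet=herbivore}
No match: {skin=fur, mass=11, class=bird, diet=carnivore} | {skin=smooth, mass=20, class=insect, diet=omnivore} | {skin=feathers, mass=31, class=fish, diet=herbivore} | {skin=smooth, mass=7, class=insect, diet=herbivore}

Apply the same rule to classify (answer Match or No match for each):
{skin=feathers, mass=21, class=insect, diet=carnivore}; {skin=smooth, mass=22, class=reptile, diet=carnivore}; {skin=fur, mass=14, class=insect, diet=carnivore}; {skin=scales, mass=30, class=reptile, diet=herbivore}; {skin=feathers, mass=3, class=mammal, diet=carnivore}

No match, No match, No match, Match, No match

A rule that fits every label: skin is scales — true of each 'Match' example, false of each 'No match' one.
No match: {skin=feathers, mass=21, class=insect, diet=carnivore}, since skin is feathers.
No match: {skin=smooth, mass=22, class=reptile, diet=carnivore}, since skin is smooth.
No match: {skin=fur, mass=14, class=insect, diet=carnivore}, since skin is fur.
Match: {skin=scales, mass=30, class=reptile, diet=herbivore}, since skin is scales.
No match: {skin=feathers, mass=3, class=mammal, diet=carnivore}, since skin is feathers.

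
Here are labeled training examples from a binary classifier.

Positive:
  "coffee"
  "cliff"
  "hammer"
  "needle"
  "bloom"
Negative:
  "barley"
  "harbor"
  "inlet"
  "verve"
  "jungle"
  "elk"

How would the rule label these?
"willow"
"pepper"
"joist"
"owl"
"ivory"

Positive, Positive, Negative, Negative, Negative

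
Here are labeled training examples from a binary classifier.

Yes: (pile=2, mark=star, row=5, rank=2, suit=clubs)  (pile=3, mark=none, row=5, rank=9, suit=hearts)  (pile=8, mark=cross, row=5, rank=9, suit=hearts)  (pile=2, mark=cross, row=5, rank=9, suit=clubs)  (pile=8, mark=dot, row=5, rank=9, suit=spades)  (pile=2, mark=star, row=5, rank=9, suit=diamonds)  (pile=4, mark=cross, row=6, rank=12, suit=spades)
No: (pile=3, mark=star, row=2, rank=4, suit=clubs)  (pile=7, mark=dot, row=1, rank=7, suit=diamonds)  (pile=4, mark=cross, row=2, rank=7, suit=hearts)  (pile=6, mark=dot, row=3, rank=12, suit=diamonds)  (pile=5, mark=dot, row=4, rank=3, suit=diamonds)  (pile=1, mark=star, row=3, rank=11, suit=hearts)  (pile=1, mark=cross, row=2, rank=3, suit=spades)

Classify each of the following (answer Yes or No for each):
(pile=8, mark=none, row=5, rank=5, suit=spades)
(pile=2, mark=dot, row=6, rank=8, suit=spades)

Yes, Yes

A rule that fits every label: row ≥ 5 — true of each 'Yes' example, false of each 'No' one.
(pile=8, mark=none, row=5, rank=5, suit=spades): row = 5 — fits, so Yes. (pile=2, mark=dot, row=6, rank=8, suit=spades): row = 6 — fits, so Yes.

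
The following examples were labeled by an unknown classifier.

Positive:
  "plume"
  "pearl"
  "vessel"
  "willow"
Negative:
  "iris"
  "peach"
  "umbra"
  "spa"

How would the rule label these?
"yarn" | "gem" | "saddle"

Negative, Negative, Positive

Rule: contains 'l'. This holds for each 'Positive' example and fails for each 'Negative' one.
"yarn": no 'l' — doesn't match, so Negative.
"gem": no 'l' — doesn't match, so Negative.
"saddle": has 'l' — has this property, so Positive.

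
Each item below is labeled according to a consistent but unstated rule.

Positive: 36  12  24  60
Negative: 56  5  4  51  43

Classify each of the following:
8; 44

The common property of the 'Positive' items is: multiple of 6. No 'Negative' item has it.

Negative, Negative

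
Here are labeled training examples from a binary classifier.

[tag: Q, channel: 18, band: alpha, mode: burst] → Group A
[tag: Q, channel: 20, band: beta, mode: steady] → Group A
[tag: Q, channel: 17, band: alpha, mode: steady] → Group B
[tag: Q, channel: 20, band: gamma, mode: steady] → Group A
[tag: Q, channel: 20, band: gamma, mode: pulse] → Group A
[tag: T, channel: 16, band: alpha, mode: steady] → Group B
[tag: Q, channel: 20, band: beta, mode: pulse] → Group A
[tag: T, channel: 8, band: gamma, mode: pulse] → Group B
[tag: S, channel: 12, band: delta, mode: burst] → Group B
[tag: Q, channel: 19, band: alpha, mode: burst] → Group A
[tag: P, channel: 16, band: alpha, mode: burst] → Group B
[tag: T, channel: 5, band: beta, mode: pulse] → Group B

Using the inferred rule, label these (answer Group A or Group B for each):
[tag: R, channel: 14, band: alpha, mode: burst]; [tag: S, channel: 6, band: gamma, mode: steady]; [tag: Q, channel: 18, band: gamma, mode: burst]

Group B, Group B, Group A

Rule: channel ≥ 18. This holds for each 'Group A' example and fails for each 'Group B' one.
[tag: R, channel: 14, band: alpha, mode: burst]: Group B (channel = 14). [tag: S, channel: 6, band: gamma, mode: steady]: Group B (channel = 6). [tag: Q, channel: 18, band: gamma, mode: burst]: Group A (channel = 18).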